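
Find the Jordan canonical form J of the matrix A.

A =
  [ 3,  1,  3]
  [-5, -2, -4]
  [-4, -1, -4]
J_3(-1)

The characteristic polynomial is
  det(x·I − A) = x^3 + 3*x^2 + 3*x + 1 = (x + 1)^3

Eigenvalues and multiplicities (the geometric multiplicity of λ is n − rank(A − λI), which equals the number of Jordan blocks for λ):
  λ = -1: algebraic multiplicity = 3, geometric multiplicity = 1

Determining the block sizes for each eigenvalue:
  λ = -1: one block (gm = 1), so the single block has size am = 3 → block sizes [3]

Assembling the blocks gives a Jordan form
J =
  [-1,  1,  0]
  [ 0, -1,  1]
  [ 0,  0, -1]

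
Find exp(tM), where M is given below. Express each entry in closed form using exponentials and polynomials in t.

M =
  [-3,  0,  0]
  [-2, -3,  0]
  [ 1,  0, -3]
e^{tM} =
  [exp(-3*t), 0, 0]
  [-2*t*exp(-3*t), exp(-3*t), 0]
  [t*exp(-3*t), 0, exp(-3*t)]

Strategy: write M = P · J · P⁻¹ where J is a Jordan canonical form, so e^{tM} = P · e^{tJ} · P⁻¹, and e^{tJ} can be computed block-by-block.

M has Jordan form
J =
  [-3,  1,  0]
  [ 0, -3,  0]
  [ 0,  0, -3]
(up to reordering of blocks).

Per-block formulas:
  For a 1×1 block at λ = -3: exp(t · [-3]) = [e^(-3t)].
  For a 2×2 Jordan block J_2(-3): exp(t · J_2(-3)) = e^(-3t)·(I + t·N), where N is the 2×2 nilpotent shift.

After assembling e^{tJ} and conjugating by P, we get:

e^{tM} =
  [exp(-3*t), 0, 0]
  [-2*t*exp(-3*t), exp(-3*t), 0]
  [t*exp(-3*t), 0, exp(-3*t)]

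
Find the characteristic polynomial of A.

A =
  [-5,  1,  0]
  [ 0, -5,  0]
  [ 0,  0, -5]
x^3 + 15*x^2 + 75*x + 125

Expanding det(x·I − A) (e.g. by cofactor expansion or by noting that A is similar to its Jordan form J, which has the same characteristic polynomial as A) gives
  χ_A(x) = x^3 + 15*x^2 + 75*x + 125
which factors as (x + 5)^3. The eigenvalues (with algebraic multiplicities) are λ = -5 with multiplicity 3.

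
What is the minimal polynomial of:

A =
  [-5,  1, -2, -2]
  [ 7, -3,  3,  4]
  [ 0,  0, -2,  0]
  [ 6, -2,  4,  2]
x^3 + 6*x^2 + 12*x + 8

The characteristic polynomial is χ_A(x) = (x + 2)^4, so the eigenvalues are known. The minimal polynomial is
  m_A(x) = Π_λ (x − λ)^{k_λ}
where k_λ is the size of the *largest* Jordan block for λ (equivalently, the smallest k with (A − λI)^k v = 0 for every generalised eigenvector v of λ).

  λ = -2: largest Jordan block has size 3, contributing (x + 2)^3

So m_A(x) = (x + 2)^3 = x^3 + 6*x^2 + 12*x + 8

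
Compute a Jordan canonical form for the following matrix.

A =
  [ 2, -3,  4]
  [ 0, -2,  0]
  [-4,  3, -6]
J_2(-2) ⊕ J_1(-2)

The characteristic polynomial is
  det(x·I − A) = x^3 + 6*x^2 + 12*x + 8 = (x + 2)^3

Eigenvalues and multiplicities (the geometric multiplicity of λ is n − rank(A − λI), which equals the number of Jordan blocks for λ):
  λ = -2: algebraic multiplicity = 3, geometric multiplicity = 2

Determining the block sizes for each eigenvalue:
  λ = -2: 2 blocks summing to 3 forces exactly one block of size 2 and the rest size 1 → block sizes [2, 1]

Assembling the blocks gives a Jordan form
J =
  [-2,  1,  0]
  [ 0, -2,  0]
  [ 0,  0, -2]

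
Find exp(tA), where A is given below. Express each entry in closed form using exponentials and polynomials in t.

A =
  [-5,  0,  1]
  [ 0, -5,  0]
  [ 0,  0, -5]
e^{tA} =
  [exp(-5*t), 0, t*exp(-5*t)]
  [0, exp(-5*t), 0]
  [0, 0, exp(-5*t)]

Strategy: write A = P · J · P⁻¹ where J is a Jordan canonical form, so e^{tA} = P · e^{tJ} · P⁻¹, and e^{tJ} can be computed block-by-block.

A has Jordan form
J =
  [-5,  1,  0]
  [ 0, -5,  0]
  [ 0,  0, -5]
(up to reordering of blocks).

Per-block formulas:
  For a 2×2 Jordan block J_2(-5): exp(t · J_2(-5)) = e^(-5t)·(I + t·N), where N is the 2×2 nilpotent shift.
  For a 1×1 block at λ = -5: exp(t · [-5]) = [e^(-5t)].

After assembling e^{tJ} and conjugating by P, we get:

e^{tA} =
  [exp(-5*t), 0, t*exp(-5*t)]
  [0, exp(-5*t), 0]
  [0, 0, exp(-5*t)]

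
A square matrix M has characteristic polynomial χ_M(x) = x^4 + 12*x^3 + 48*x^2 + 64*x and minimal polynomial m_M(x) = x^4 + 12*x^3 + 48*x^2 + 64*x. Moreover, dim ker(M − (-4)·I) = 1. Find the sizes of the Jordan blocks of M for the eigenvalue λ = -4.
Block sizes for λ = -4: [3]

Step 1 — from the characteristic polynomial, algebraic multiplicity of λ = -4 is 3. From dim ker(M − (-4)·I) = 1, there are exactly 1 Jordan blocks for λ = -4.
Step 2 — from the minimal polynomial, the factor (x + 4)^3 tells us the largest block for λ = -4 has size 3.
Step 3 — with total size 3, 1 blocks, and largest block 3, the block sizes (in nonincreasing order) are [3].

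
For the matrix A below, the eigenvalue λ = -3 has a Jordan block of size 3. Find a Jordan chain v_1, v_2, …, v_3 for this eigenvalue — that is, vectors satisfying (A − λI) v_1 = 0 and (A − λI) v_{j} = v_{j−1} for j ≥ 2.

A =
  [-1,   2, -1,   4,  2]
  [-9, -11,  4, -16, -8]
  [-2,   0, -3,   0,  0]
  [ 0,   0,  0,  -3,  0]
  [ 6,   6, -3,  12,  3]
A Jordan chain for λ = -3 of length 3:
v_1 = (0, -2, -4, 0, 0)ᵀ
v_2 = (2, -9, -2, 0, 6)ᵀ
v_3 = (1, 0, 0, 0, 0)ᵀ

Let N = A − (-3)·I. We want v_3 with N^3 v_3 = 0 but N^2 v_3 ≠ 0; then v_{j-1} := N · v_j for j = 3, …, 2.

Pick v_3 = (1, 0, 0, 0, 0)ᵀ.
Then v_2 = N · v_3 = (2, -9, -2, 0, 6)ᵀ.
Then v_1 = N · v_2 = (0, -2, -4, 0, 0)ᵀ.

Sanity check: (A − (-3)·I) v_1 = (0, 0, 0, 0, 0)ᵀ = 0. ✓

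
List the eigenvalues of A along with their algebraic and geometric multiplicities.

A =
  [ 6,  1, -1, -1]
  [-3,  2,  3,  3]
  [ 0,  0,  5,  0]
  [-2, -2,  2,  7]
λ = 5: alg = 4, geom = 3

Step 1 — factor the characteristic polynomial to read off the algebraic multiplicities:
  χ_A(x) = (x - 5)^4

Step 2 — compute geometric multiplicities via the rank-nullity identity g(λ) = n − rank(A − λI):
  rank(A − (5)·I) = 1, so dim ker(A − (5)·I) = n − 1 = 3

Summary:
  λ = 5: algebraic multiplicity = 4, geometric multiplicity = 3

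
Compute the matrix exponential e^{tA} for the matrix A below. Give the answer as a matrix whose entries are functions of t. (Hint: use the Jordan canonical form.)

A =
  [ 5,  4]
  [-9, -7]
e^{tA} =
  [6*t*exp(-t) + exp(-t), 4*t*exp(-t)]
  [-9*t*exp(-t), -6*t*exp(-t) + exp(-t)]

Strategy: write A = P · J · P⁻¹ where J is a Jordan canonical form, so e^{tA} = P · e^{tJ} · P⁻¹, and e^{tJ} can be computed block-by-block.

A has Jordan form
J =
  [-1,  1]
  [ 0, -1]
(up to reordering of blocks).

Per-block formulas:
  For a 2×2 Jordan block J_2(-1): exp(t · J_2(-1)) = e^(-1t)·(I + t·N), where N is the 2×2 nilpotent shift.

After assembling e^{tJ} and conjugating by P, we get:

e^{tA} =
  [6*t*exp(-t) + exp(-t), 4*t*exp(-t)]
  [-9*t*exp(-t), -6*t*exp(-t) + exp(-t)]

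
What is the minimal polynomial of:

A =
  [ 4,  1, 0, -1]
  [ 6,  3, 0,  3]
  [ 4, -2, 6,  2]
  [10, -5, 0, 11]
x^2 - 12*x + 36

The characteristic polynomial is χ_A(x) = (x - 6)^4, so the eigenvalues are known. The minimal polynomial is
  m_A(x) = Π_λ (x − λ)^{k_λ}
where k_λ is the size of the *largest* Jordan block for λ (equivalently, the smallest k with (A − λI)^k v = 0 for every generalised eigenvector v of λ).

  λ = 6: largest Jordan block has size 2, contributing (x − 6)^2

So m_A(x) = (x - 6)^2 = x^2 - 12*x + 36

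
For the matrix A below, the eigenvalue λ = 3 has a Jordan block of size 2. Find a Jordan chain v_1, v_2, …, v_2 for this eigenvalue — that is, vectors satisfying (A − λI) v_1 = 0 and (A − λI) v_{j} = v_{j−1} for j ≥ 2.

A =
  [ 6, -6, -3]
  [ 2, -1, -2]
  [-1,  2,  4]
A Jordan chain for λ = 3 of length 2:
v_1 = (3, 2, -1)ᵀ
v_2 = (1, 0, 0)ᵀ

Let N = A − (3)·I. We want v_2 with N^2 v_2 = 0 but N^1 v_2 ≠ 0; then v_{j-1} := N · v_j for j = 2, …, 2.

Pick v_2 = (1, 0, 0)ᵀ.
Then v_1 = N · v_2 = (3, 2, -1)ᵀ.

Sanity check: (A − (3)·I) v_1 = (0, 0, 0)ᵀ = 0. ✓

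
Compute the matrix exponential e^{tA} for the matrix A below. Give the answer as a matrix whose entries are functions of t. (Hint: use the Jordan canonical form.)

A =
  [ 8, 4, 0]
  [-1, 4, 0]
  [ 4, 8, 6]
e^{tA} =
  [2*t*exp(6*t) + exp(6*t), 4*t*exp(6*t), 0]
  [-t*exp(6*t), -2*t*exp(6*t) + exp(6*t), 0]
  [4*t*exp(6*t), 8*t*exp(6*t), exp(6*t)]

Strategy: write A = P · J · P⁻¹ where J is a Jordan canonical form, so e^{tA} = P · e^{tJ} · P⁻¹, and e^{tJ} can be computed block-by-block.

A has Jordan form
J =
  [6, 1, 0]
  [0, 6, 0]
  [0, 0, 6]
(up to reordering of blocks).

Per-block formulas:
  For a 1×1 block at λ = 6: exp(t · [6]) = [e^(6t)].
  For a 2×2 Jordan block J_2(6): exp(t · J_2(6)) = e^(6t)·(I + t·N), where N is the 2×2 nilpotent shift.

After assembling e^{tJ} and conjugating by P, we get:

e^{tA} =
  [2*t*exp(6*t) + exp(6*t), 4*t*exp(6*t), 0]
  [-t*exp(6*t), -2*t*exp(6*t) + exp(6*t), 0]
  [4*t*exp(6*t), 8*t*exp(6*t), exp(6*t)]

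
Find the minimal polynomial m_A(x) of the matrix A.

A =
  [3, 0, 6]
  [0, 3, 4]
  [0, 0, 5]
x^2 - 8*x + 15

The characteristic polynomial is χ_A(x) = (x - 5)*(x - 3)^2, so the eigenvalues are known. The minimal polynomial is
  m_A(x) = Π_λ (x − λ)^{k_λ}
where k_λ is the size of the *largest* Jordan block for λ (equivalently, the smallest k with (A − λI)^k v = 0 for every generalised eigenvector v of λ).

  λ = 3: largest Jordan block has size 1, contributing (x − 3)
  λ = 5: largest Jordan block has size 1, contributing (x − 5)

So m_A(x) = (x - 5)*(x - 3) = x^2 - 8*x + 15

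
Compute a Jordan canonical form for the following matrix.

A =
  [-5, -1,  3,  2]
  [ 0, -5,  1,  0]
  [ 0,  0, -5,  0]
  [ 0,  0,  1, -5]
J_3(-5) ⊕ J_1(-5)

The characteristic polynomial is
  det(x·I − A) = x^4 + 20*x^3 + 150*x^2 + 500*x + 625 = (x + 5)^4

Eigenvalues and multiplicities (the geometric multiplicity of λ is n − rank(A − λI), which equals the number of Jordan blocks for λ):
  λ = -5: algebraic multiplicity = 4, geometric multiplicity = 2

Determining the block sizes for each eigenvalue:
  λ = -5: with am = 4 and gm = 2, the partition is not yet determined (e.g. several partitions of 4 into 2 parts exist). Let N = A − (-5)·I. Computing rank(N^1) = 2, rank(N^2) = 1, rank(N^3) = 0; the number of blocks of size ≥ j is rank(N^{j−1}) − rank(N^j), giving [2, 1, 1]. So we have 1 block(s) of size 3, 1 block(s) of size 1 → block sizes [3, 1]

Assembling the blocks gives a Jordan form
J =
  [-5,  1,  0,  0]
  [ 0, -5,  1,  0]
  [ 0,  0, -5,  0]
  [ 0,  0,  0, -5]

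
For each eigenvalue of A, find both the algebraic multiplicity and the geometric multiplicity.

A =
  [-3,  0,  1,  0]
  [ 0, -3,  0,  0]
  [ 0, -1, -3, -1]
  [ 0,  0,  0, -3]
λ = -3: alg = 4, geom = 2

Step 1 — factor the characteristic polynomial to read off the algebraic multiplicities:
  χ_A(x) = (x + 3)^4

Step 2 — compute geometric multiplicities via the rank-nullity identity g(λ) = n − rank(A − λI):
  rank(A − (-3)·I) = 2, so dim ker(A − (-3)·I) = n − 2 = 2

Summary:
  λ = -3: algebraic multiplicity = 4, geometric multiplicity = 2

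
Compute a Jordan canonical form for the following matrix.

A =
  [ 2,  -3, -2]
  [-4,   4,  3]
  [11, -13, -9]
J_3(-1)

The characteristic polynomial is
  det(x·I − A) = x^3 + 3*x^2 + 3*x + 1 = (x + 1)^3

Eigenvalues and multiplicities (the geometric multiplicity of λ is n − rank(A − λI), which equals the number of Jordan blocks for λ):
  λ = -1: algebraic multiplicity = 3, geometric multiplicity = 1

Determining the block sizes for each eigenvalue:
  λ = -1: one block (gm = 1), so the single block has size am = 3 → block sizes [3]

Assembling the blocks gives a Jordan form
J =
  [-1,  1,  0]
  [ 0, -1,  1]
  [ 0,  0, -1]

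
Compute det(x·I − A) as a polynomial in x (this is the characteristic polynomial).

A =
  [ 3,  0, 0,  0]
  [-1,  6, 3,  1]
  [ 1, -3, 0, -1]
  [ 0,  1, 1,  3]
x^4 - 12*x^3 + 54*x^2 - 108*x + 81

Expanding det(x·I − A) (e.g. by cofactor expansion or by noting that A is similar to its Jordan form J, which has the same characteristic polynomial as A) gives
  χ_A(x) = x^4 - 12*x^3 + 54*x^2 - 108*x + 81
which factors as (x - 3)^4. The eigenvalues (with algebraic multiplicities) are λ = 3 with multiplicity 4.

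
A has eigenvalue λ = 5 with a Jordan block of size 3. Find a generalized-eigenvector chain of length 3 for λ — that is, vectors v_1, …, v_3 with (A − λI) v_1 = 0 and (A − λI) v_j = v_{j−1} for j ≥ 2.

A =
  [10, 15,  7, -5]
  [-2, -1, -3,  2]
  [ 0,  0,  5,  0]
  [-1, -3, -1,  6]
A Jordan chain for λ = 5 of length 3:
v_1 = (-5, 2, 0, 1)ᵀ
v_2 = (7, -3, 0, -1)ᵀ
v_3 = (0, 0, 1, 0)ᵀ

Let N = A − (5)·I. We want v_3 with N^3 v_3 = 0 but N^2 v_3 ≠ 0; then v_{j-1} := N · v_j for j = 3, …, 2.

Pick v_3 = (0, 0, 1, 0)ᵀ.
Then v_2 = N · v_3 = (7, -3, 0, -1)ᵀ.
Then v_1 = N · v_2 = (-5, 2, 0, 1)ᵀ.

Sanity check: (A − (5)·I) v_1 = (0, 0, 0, 0)ᵀ = 0. ✓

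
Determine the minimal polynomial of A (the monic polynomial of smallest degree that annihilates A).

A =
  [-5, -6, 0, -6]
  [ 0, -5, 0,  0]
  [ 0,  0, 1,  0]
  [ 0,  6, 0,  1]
x^2 + 4*x - 5

The characteristic polynomial is χ_A(x) = (x - 1)^2*(x + 5)^2, so the eigenvalues are known. The minimal polynomial is
  m_A(x) = Π_λ (x − λ)^{k_λ}
where k_λ is the size of the *largest* Jordan block for λ (equivalently, the smallest k with (A − λI)^k v = 0 for every generalised eigenvector v of λ).

  λ = -5: largest Jordan block has size 1, contributing (x + 5)
  λ = 1: largest Jordan block has size 1, contributing (x − 1)

So m_A(x) = (x - 1)*(x + 5) = x^2 + 4*x - 5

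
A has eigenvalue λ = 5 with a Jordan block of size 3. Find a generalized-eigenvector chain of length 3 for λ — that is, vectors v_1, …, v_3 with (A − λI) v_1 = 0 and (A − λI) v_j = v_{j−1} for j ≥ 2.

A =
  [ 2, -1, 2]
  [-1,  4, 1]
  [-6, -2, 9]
A Jordan chain for λ = 5 of length 3:
v_1 = (-2, -2, -4)ᵀ
v_2 = (-3, -1, -6)ᵀ
v_3 = (1, 0, 0)ᵀ

Let N = A − (5)·I. We want v_3 with N^3 v_3 = 0 but N^2 v_3 ≠ 0; then v_{j-1} := N · v_j for j = 3, …, 2.

Pick v_3 = (1, 0, 0)ᵀ.
Then v_2 = N · v_3 = (-3, -1, -6)ᵀ.
Then v_1 = N · v_2 = (-2, -2, -4)ᵀ.

Sanity check: (A − (5)·I) v_1 = (0, 0, 0)ᵀ = 0. ✓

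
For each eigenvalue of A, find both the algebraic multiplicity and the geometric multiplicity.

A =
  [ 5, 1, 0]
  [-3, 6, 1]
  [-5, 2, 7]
λ = 6: alg = 3, geom = 1

Step 1 — factor the characteristic polynomial to read off the algebraic multiplicities:
  χ_A(x) = (x - 6)^3

Step 2 — compute geometric multiplicities via the rank-nullity identity g(λ) = n − rank(A − λI):
  rank(A − (6)·I) = 2, so dim ker(A − (6)·I) = n − 2 = 1

Summary:
  λ = 6: algebraic multiplicity = 3, geometric multiplicity = 1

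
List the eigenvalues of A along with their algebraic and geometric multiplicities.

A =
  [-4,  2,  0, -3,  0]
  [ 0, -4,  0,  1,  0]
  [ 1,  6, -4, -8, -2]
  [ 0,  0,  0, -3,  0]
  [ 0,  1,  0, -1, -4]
λ = -4: alg = 4, geom = 2; λ = -3: alg = 1, geom = 1

Step 1 — factor the characteristic polynomial to read off the algebraic multiplicities:
  χ_A(x) = (x + 3)*(x + 4)^4

Step 2 — compute geometric multiplicities via the rank-nullity identity g(λ) = n − rank(A − λI):
  rank(A − (-4)·I) = 3, so dim ker(A − (-4)·I) = n − 3 = 2
  rank(A − (-3)·I) = 4, so dim ker(A − (-3)·I) = n − 4 = 1

Summary:
  λ = -4: algebraic multiplicity = 4, geometric multiplicity = 2
  λ = -3: algebraic multiplicity = 1, geometric multiplicity = 1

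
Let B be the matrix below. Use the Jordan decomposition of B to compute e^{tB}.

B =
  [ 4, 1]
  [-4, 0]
e^{tB} =
  [2*t*exp(2*t) + exp(2*t), t*exp(2*t)]
  [-4*t*exp(2*t), -2*t*exp(2*t) + exp(2*t)]

Strategy: write B = P · J · P⁻¹ where J is a Jordan canonical form, so e^{tB} = P · e^{tJ} · P⁻¹, and e^{tJ} can be computed block-by-block.

B has Jordan form
J =
  [2, 1]
  [0, 2]
(up to reordering of blocks).

Per-block formulas:
  For a 2×2 Jordan block J_2(2): exp(t · J_2(2)) = e^(2t)·(I + t·N), where N is the 2×2 nilpotent shift.

After assembling e^{tJ} and conjugating by P, we get:

e^{tB} =
  [2*t*exp(2*t) + exp(2*t), t*exp(2*t)]
  [-4*t*exp(2*t), -2*t*exp(2*t) + exp(2*t)]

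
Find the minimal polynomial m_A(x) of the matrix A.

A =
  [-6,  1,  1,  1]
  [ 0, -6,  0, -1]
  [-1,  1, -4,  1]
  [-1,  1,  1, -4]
x^3 + 15*x^2 + 75*x + 125

The characteristic polynomial is χ_A(x) = (x + 5)^4, so the eigenvalues are known. The minimal polynomial is
  m_A(x) = Π_λ (x − λ)^{k_λ}
where k_λ is the size of the *largest* Jordan block for λ (equivalently, the smallest k with (A − λI)^k v = 0 for every generalised eigenvector v of λ).

  λ = -5: largest Jordan block has size 3, contributing (x + 5)^3

So m_A(x) = (x + 5)^3 = x^3 + 15*x^2 + 75*x + 125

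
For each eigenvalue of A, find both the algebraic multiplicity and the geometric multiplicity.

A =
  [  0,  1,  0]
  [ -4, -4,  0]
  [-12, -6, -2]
λ = -2: alg = 3, geom = 2

Step 1 — factor the characteristic polynomial to read off the algebraic multiplicities:
  χ_A(x) = (x + 2)^3

Step 2 — compute geometric multiplicities via the rank-nullity identity g(λ) = n − rank(A − λI):
  rank(A − (-2)·I) = 1, so dim ker(A − (-2)·I) = n − 1 = 2

Summary:
  λ = -2: algebraic multiplicity = 3, geometric multiplicity = 2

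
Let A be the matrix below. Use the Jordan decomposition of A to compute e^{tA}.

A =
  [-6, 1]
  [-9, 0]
e^{tA} =
  [-3*t*exp(-3*t) + exp(-3*t), t*exp(-3*t)]
  [-9*t*exp(-3*t), 3*t*exp(-3*t) + exp(-3*t)]

Strategy: write A = P · J · P⁻¹ where J is a Jordan canonical form, so e^{tA} = P · e^{tJ} · P⁻¹, and e^{tJ} can be computed block-by-block.

A has Jordan form
J =
  [-3,  1]
  [ 0, -3]
(up to reordering of blocks).

Per-block formulas:
  For a 2×2 Jordan block J_2(-3): exp(t · J_2(-3)) = e^(-3t)·(I + t·N), where N is the 2×2 nilpotent shift.

After assembling e^{tJ} and conjugating by P, we get:

e^{tA} =
  [-3*t*exp(-3*t) + exp(-3*t), t*exp(-3*t)]
  [-9*t*exp(-3*t), 3*t*exp(-3*t) + exp(-3*t)]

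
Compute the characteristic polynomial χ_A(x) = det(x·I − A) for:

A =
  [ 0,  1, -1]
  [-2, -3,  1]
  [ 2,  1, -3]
x^3 + 6*x^2 + 12*x + 8

Expanding det(x·I − A) (e.g. by cofactor expansion or by noting that A is similar to its Jordan form J, which has the same characteristic polynomial as A) gives
  χ_A(x) = x^3 + 6*x^2 + 12*x + 8
which factors as (x + 2)^3. The eigenvalues (with algebraic multiplicities) are λ = -2 with multiplicity 3.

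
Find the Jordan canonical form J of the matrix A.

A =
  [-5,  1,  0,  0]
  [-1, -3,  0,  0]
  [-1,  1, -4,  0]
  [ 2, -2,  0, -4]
J_2(-4) ⊕ J_1(-4) ⊕ J_1(-4)

The characteristic polynomial is
  det(x·I − A) = x^4 + 16*x^3 + 96*x^2 + 256*x + 256 = (x + 4)^4

Eigenvalues and multiplicities (the geometric multiplicity of λ is n − rank(A − λI), which equals the number of Jordan blocks for λ):
  λ = -4: algebraic multiplicity = 4, geometric multiplicity = 3

Determining the block sizes for each eigenvalue:
  λ = -4: 3 blocks summing to 4 forces exactly one block of size 2 and the rest size 1 → block sizes [2, 1, 1]

Assembling the blocks gives a Jordan form
J =
  [-4,  1,  0,  0]
  [ 0, -4,  0,  0]
  [ 0,  0, -4,  0]
  [ 0,  0,  0, -4]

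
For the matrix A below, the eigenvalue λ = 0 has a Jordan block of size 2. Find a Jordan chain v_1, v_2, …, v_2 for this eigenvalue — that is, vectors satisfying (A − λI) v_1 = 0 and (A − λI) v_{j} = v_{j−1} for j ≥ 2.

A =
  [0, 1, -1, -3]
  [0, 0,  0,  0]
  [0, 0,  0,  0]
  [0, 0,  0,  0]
A Jordan chain for λ = 0 of length 2:
v_1 = (1, 0, 0, 0)ᵀ
v_2 = (0, 1, 0, 0)ᵀ

Let N = A − (0)·I. We want v_2 with N^2 v_2 = 0 but N^1 v_2 ≠ 0; then v_{j-1} := N · v_j for j = 2, …, 2.

Pick v_2 = (0, 1, 0, 0)ᵀ.
Then v_1 = N · v_2 = (1, 0, 0, 0)ᵀ.

Sanity check: (A − (0)·I) v_1 = (0, 0, 0, 0)ᵀ = 0. ✓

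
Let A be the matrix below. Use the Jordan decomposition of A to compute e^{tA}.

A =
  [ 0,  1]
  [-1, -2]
e^{tA} =
  [t*exp(-t) + exp(-t), t*exp(-t)]
  [-t*exp(-t), -t*exp(-t) + exp(-t)]

Strategy: write A = P · J · P⁻¹ where J is a Jordan canonical form, so e^{tA} = P · e^{tJ} · P⁻¹, and e^{tJ} can be computed block-by-block.

A has Jordan form
J =
  [-1,  1]
  [ 0, -1]
(up to reordering of blocks).

Per-block formulas:
  For a 2×2 Jordan block J_2(-1): exp(t · J_2(-1)) = e^(-1t)·(I + t·N), where N is the 2×2 nilpotent shift.

After assembling e^{tJ} and conjugating by P, we get:

e^{tA} =
  [t*exp(-t) + exp(-t), t*exp(-t)]
  [-t*exp(-t), -t*exp(-t) + exp(-t)]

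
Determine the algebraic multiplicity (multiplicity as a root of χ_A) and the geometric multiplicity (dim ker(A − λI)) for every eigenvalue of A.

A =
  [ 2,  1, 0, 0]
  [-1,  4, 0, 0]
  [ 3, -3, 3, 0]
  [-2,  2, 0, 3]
λ = 3: alg = 4, geom = 3

Step 1 — factor the characteristic polynomial to read off the algebraic multiplicities:
  χ_A(x) = (x - 3)^4

Step 2 — compute geometric multiplicities via the rank-nullity identity g(λ) = n − rank(A − λI):
  rank(A − (3)·I) = 1, so dim ker(A − (3)·I) = n − 1 = 3

Summary:
  λ = 3: algebraic multiplicity = 4, geometric multiplicity = 3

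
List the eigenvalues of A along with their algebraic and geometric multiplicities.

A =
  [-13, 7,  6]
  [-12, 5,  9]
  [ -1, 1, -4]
λ = -4: alg = 3, geom = 1

Step 1 — factor the characteristic polynomial to read off the algebraic multiplicities:
  χ_A(x) = (x + 4)^3

Step 2 — compute geometric multiplicities via the rank-nullity identity g(λ) = n − rank(A − λI):
  rank(A − (-4)·I) = 2, so dim ker(A − (-4)·I) = n − 2 = 1

Summary:
  λ = -4: algebraic multiplicity = 3, geometric multiplicity = 1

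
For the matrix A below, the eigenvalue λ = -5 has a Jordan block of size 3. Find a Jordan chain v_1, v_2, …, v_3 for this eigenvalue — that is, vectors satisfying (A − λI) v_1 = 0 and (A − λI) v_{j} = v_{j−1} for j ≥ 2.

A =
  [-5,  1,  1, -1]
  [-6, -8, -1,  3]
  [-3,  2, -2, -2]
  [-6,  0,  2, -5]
A Jordan chain for λ = -5 of length 3:
v_1 = (-3, 3, -9, -6)ᵀ
v_2 = (0, -6, -3, -6)ᵀ
v_3 = (1, 0, 0, 0)ᵀ

Let N = A − (-5)·I. We want v_3 with N^3 v_3 = 0 but N^2 v_3 ≠ 0; then v_{j-1} := N · v_j for j = 3, …, 2.

Pick v_3 = (1, 0, 0, 0)ᵀ.
Then v_2 = N · v_3 = (0, -6, -3, -6)ᵀ.
Then v_1 = N · v_2 = (-3, 3, -9, -6)ᵀ.

Sanity check: (A − (-5)·I) v_1 = (0, 0, 0, 0)ᵀ = 0. ✓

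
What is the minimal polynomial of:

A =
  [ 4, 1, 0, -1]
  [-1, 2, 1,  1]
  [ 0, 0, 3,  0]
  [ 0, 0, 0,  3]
x^3 - 9*x^2 + 27*x - 27

The characteristic polynomial is χ_A(x) = (x - 3)^4, so the eigenvalues are known. The minimal polynomial is
  m_A(x) = Π_λ (x − λ)^{k_λ}
where k_λ is the size of the *largest* Jordan block for λ (equivalently, the smallest k with (A − λI)^k v = 0 for every generalised eigenvector v of λ).

  λ = 3: largest Jordan block has size 3, contributing (x − 3)^3

So m_A(x) = (x - 3)^3 = x^3 - 9*x^2 + 27*x - 27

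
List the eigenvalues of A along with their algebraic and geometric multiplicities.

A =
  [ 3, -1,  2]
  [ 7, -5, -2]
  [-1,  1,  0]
λ = -2: alg = 2, geom = 1; λ = 2: alg = 1, geom = 1

Step 1 — factor the characteristic polynomial to read off the algebraic multiplicities:
  χ_A(x) = (x - 2)*(x + 2)^2

Step 2 — compute geometric multiplicities via the rank-nullity identity g(λ) = n − rank(A − λI):
  rank(A − (-2)·I) = 2, so dim ker(A − (-2)·I) = n − 2 = 1
  rank(A − (2)·I) = 2, so dim ker(A − (2)·I) = n − 2 = 1

Summary:
  λ = -2: algebraic multiplicity = 2, geometric multiplicity = 1
  λ = 2: algebraic multiplicity = 1, geometric multiplicity = 1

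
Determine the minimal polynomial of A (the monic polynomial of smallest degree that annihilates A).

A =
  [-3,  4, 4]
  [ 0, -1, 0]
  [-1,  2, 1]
x^2 + 2*x + 1

The characteristic polynomial is χ_A(x) = (x + 1)^3, so the eigenvalues are known. The minimal polynomial is
  m_A(x) = Π_λ (x − λ)^{k_λ}
where k_λ is the size of the *largest* Jordan block for λ (equivalently, the smallest k with (A − λI)^k v = 0 for every generalised eigenvector v of λ).

  λ = -1: largest Jordan block has size 2, contributing (x + 1)^2

So m_A(x) = (x + 1)^2 = x^2 + 2*x + 1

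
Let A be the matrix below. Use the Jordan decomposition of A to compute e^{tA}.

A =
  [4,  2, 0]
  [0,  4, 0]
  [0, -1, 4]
e^{tA} =
  [exp(4*t), 2*t*exp(4*t), 0]
  [0, exp(4*t), 0]
  [0, -t*exp(4*t), exp(4*t)]

Strategy: write A = P · J · P⁻¹ where J is a Jordan canonical form, so e^{tA} = P · e^{tJ} · P⁻¹, and e^{tJ} can be computed block-by-block.

A has Jordan form
J =
  [4, 1, 0]
  [0, 4, 0]
  [0, 0, 4]
(up to reordering of blocks).

Per-block formulas:
  For a 2×2 Jordan block J_2(4): exp(t · J_2(4)) = e^(4t)·(I + t·N), where N is the 2×2 nilpotent shift.
  For a 1×1 block at λ = 4: exp(t · [4]) = [e^(4t)].

After assembling e^{tJ} and conjugating by P, we get:

e^{tA} =
  [exp(4*t), 2*t*exp(4*t), 0]
  [0, exp(4*t), 0]
  [0, -t*exp(4*t), exp(4*t)]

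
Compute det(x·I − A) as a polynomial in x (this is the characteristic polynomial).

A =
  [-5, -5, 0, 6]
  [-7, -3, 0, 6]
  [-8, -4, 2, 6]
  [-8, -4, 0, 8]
x^4 - 2*x^3 - 12*x^2 + 40*x - 32

Expanding det(x·I − A) (e.g. by cofactor expansion or by noting that A is similar to its Jordan form J, which has the same characteristic polynomial as A) gives
  χ_A(x) = x^4 - 2*x^3 - 12*x^2 + 40*x - 32
which factors as (x - 2)^3*(x + 4). The eigenvalues (with algebraic multiplicities) are λ = -4 with multiplicity 1, λ = 2 with multiplicity 3.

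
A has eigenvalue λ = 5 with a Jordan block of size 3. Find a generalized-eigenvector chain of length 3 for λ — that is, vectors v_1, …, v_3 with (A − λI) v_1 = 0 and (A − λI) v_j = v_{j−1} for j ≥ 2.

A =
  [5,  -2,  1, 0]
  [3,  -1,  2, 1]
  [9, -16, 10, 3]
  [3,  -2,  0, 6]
A Jordan chain for λ = 5 of length 3:
v_1 = (3, 3, 6, -3)ᵀ
v_2 = (0, 3, 9, 3)ᵀ
v_3 = (1, 0, 0, 0)ᵀ

Let N = A − (5)·I. We want v_3 with N^3 v_3 = 0 but N^2 v_3 ≠ 0; then v_{j-1} := N · v_j for j = 3, …, 2.

Pick v_3 = (1, 0, 0, 0)ᵀ.
Then v_2 = N · v_3 = (0, 3, 9, 3)ᵀ.
Then v_1 = N · v_2 = (3, 3, 6, -3)ᵀ.

Sanity check: (A − (5)·I) v_1 = (0, 0, 0, 0)ᵀ = 0. ✓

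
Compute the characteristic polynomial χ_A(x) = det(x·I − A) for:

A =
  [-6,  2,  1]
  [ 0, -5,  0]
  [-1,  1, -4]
x^3 + 15*x^2 + 75*x + 125

Expanding det(x·I − A) (e.g. by cofactor expansion or by noting that A is similar to its Jordan form J, which has the same characteristic polynomial as A) gives
  χ_A(x) = x^3 + 15*x^2 + 75*x + 125
which factors as (x + 5)^3. The eigenvalues (with algebraic multiplicities) are λ = -5 with multiplicity 3.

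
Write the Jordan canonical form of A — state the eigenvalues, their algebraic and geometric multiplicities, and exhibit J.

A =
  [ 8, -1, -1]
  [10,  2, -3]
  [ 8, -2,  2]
J_3(4)

The characteristic polynomial is
  det(x·I − A) = x^3 - 12*x^2 + 48*x - 64 = (x - 4)^3

Eigenvalues and multiplicities (the geometric multiplicity of λ is n − rank(A − λI), which equals the number of Jordan blocks for λ):
  λ = 4: algebraic multiplicity = 3, geometric multiplicity = 1

Determining the block sizes for each eigenvalue:
  λ = 4: one block (gm = 1), so the single block has size am = 3 → block sizes [3]

Assembling the blocks gives a Jordan form
J =
  [4, 1, 0]
  [0, 4, 1]
  [0, 0, 4]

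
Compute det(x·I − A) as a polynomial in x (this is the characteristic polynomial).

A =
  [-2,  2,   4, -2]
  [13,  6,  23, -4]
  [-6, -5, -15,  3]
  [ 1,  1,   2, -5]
x^4 + 16*x^3 + 96*x^2 + 256*x + 256

Expanding det(x·I − A) (e.g. by cofactor expansion or by noting that A is similar to its Jordan form J, which has the same characteristic polynomial as A) gives
  χ_A(x) = x^4 + 16*x^3 + 96*x^2 + 256*x + 256
which factors as (x + 4)^4. The eigenvalues (with algebraic multiplicities) are λ = -4 with multiplicity 4.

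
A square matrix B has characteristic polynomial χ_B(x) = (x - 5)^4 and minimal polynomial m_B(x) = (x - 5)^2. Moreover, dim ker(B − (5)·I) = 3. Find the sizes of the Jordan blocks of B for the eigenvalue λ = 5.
Block sizes for λ = 5: [2, 1, 1]

Step 1 — from the characteristic polynomial, algebraic multiplicity of λ = 5 is 4. From dim ker(B − (5)·I) = 3, there are exactly 3 Jordan blocks for λ = 5.
Step 2 — from the minimal polynomial, the factor (x − 5)^2 tells us the largest block for λ = 5 has size 2.
Step 3 — with total size 4, 3 blocks, and largest block 2, the block sizes (in nonincreasing order) are [2, 1, 1].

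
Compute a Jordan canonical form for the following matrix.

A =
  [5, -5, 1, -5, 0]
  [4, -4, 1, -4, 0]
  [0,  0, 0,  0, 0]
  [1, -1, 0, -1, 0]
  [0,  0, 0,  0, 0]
J_2(0) ⊕ J_2(0) ⊕ J_1(0)

The characteristic polynomial is
  det(x·I − A) = x^5

Eigenvalues and multiplicities (the geometric multiplicity of λ is n − rank(A − λI), which equals the number of Jordan blocks for λ):
  λ = 0: algebraic multiplicity = 5, geometric multiplicity = 3

Determining the block sizes for each eigenvalue:
  λ = 0: with am = 5 and gm = 3, the partition is not yet determined (e.g. several partitions of 5 into 3 parts exist). Let N = A − (0)·I. Computing rank(N^1) = 2, rank(N^2) = 0; the number of blocks of size ≥ j is rank(N^{j−1}) − rank(N^j), giving [3, 2]. So we have 2 block(s) of size 2, 1 block(s) of size 1 → block sizes [2, 2, 1]

Assembling the blocks gives a Jordan form
J =
  [0, 1, 0, 0, 0]
  [0, 0, 0, 0, 0]
  [0, 0, 0, 1, 0]
  [0, 0, 0, 0, 0]
  [0, 0, 0, 0, 0]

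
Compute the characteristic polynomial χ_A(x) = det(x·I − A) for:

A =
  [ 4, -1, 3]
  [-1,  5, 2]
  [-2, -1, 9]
x^3 - 18*x^2 + 108*x - 216

Expanding det(x·I − A) (e.g. by cofactor expansion or by noting that A is similar to its Jordan form J, which has the same characteristic polynomial as A) gives
  χ_A(x) = x^3 - 18*x^2 + 108*x - 216
which factors as (x - 6)^3. The eigenvalues (with algebraic multiplicities) are λ = 6 with multiplicity 3.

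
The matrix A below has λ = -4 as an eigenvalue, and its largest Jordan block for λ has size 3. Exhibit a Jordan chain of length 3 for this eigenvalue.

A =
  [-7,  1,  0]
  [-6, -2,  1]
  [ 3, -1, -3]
A Jordan chain for λ = -4 of length 3:
v_1 = (3, 9, 0)ᵀ
v_2 = (-3, -6, 3)ᵀ
v_3 = (1, 0, 0)ᵀ

Let N = A − (-4)·I. We want v_3 with N^3 v_3 = 0 but N^2 v_3 ≠ 0; then v_{j-1} := N · v_j for j = 3, …, 2.

Pick v_3 = (1, 0, 0)ᵀ.
Then v_2 = N · v_3 = (-3, -6, 3)ᵀ.
Then v_1 = N · v_2 = (3, 9, 0)ᵀ.

Sanity check: (A − (-4)·I) v_1 = (0, 0, 0)ᵀ = 0. ✓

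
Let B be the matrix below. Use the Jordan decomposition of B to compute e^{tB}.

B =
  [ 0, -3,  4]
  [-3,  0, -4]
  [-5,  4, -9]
e^{tB} =
  [-t^2*exp(-3*t) + 3*t*exp(-3*t) + exp(-3*t), -t^2*exp(-3*t) - 3*t*exp(-3*t), 4*t*exp(-3*t)]
  [t^2*exp(-3*t) - 3*t*exp(-3*t), t^2*exp(-3*t) + 3*t*exp(-3*t) + exp(-3*t), -4*t*exp(-3*t)]
  [3*t^2*exp(-3*t)/2 - 5*t*exp(-3*t), 3*t^2*exp(-3*t)/2 + 4*t*exp(-3*t), -6*t*exp(-3*t) + exp(-3*t)]

Strategy: write B = P · J · P⁻¹ where J is a Jordan canonical form, so e^{tB} = P · e^{tJ} · P⁻¹, and e^{tJ} can be computed block-by-block.

B has Jordan form
J =
  [-3,  1,  0]
  [ 0, -3,  1]
  [ 0,  0, -3]
(up to reordering of blocks).

Per-block formulas:
  For a 3×3 Jordan block J_3(-3): exp(t · J_3(-3)) = e^(-3t)·(I + t·N + (t^2/2)·N^2), where N is the 3×3 nilpotent shift.

After assembling e^{tJ} and conjugating by P, we get:

e^{tB} =
  [-t^2*exp(-3*t) + 3*t*exp(-3*t) + exp(-3*t), -t^2*exp(-3*t) - 3*t*exp(-3*t), 4*t*exp(-3*t)]
  [t^2*exp(-3*t) - 3*t*exp(-3*t), t^2*exp(-3*t) + 3*t*exp(-3*t) + exp(-3*t), -4*t*exp(-3*t)]
  [3*t^2*exp(-3*t)/2 - 5*t*exp(-3*t), 3*t^2*exp(-3*t)/2 + 4*t*exp(-3*t), -6*t*exp(-3*t) + exp(-3*t)]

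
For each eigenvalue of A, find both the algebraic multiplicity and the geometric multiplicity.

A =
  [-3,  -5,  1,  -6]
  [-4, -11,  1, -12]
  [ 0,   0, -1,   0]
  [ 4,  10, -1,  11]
λ = -1: alg = 4, geom = 2

Step 1 — factor the characteristic polynomial to read off the algebraic multiplicities:
  χ_A(x) = (x + 1)^4

Step 2 — compute geometric multiplicities via the rank-nullity identity g(λ) = n − rank(A − λI):
  rank(A − (-1)·I) = 2, so dim ker(A − (-1)·I) = n − 2 = 2

Summary:
  λ = -1: algebraic multiplicity = 4, geometric multiplicity = 2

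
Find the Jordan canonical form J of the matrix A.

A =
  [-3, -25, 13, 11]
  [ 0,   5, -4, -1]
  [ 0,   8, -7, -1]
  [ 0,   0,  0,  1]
J_2(-3) ⊕ J_2(1)

The characteristic polynomial is
  det(x·I − A) = x^4 + 4*x^3 - 2*x^2 - 12*x + 9 = (x - 1)^2*(x + 3)^2

Eigenvalues and multiplicities (the geometric multiplicity of λ is n − rank(A − λI), which equals the number of Jordan blocks for λ):
  λ = -3: algebraic multiplicity = 2, geometric multiplicity = 1
  λ = 1: algebraic multiplicity = 2, geometric multiplicity = 1

Determining the block sizes for each eigenvalue:
  λ = -3: one block (gm = 1), so the single block has size am = 2 → block sizes [2]
  λ = 1: one block (gm = 1), so the single block has size am = 2 → block sizes [2]

Assembling the blocks gives a Jordan form
J =
  [-3,  1, 0, 0]
  [ 0, -3, 0, 0]
  [ 0,  0, 1, 1]
  [ 0,  0, 0, 1]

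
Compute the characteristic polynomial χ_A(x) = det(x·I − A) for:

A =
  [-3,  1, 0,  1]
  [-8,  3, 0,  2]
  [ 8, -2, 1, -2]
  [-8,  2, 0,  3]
x^4 - 4*x^3 + 6*x^2 - 4*x + 1

Expanding det(x·I − A) (e.g. by cofactor expansion or by noting that A is similar to its Jordan form J, which has the same characteristic polynomial as A) gives
  χ_A(x) = x^4 - 4*x^3 + 6*x^2 - 4*x + 1
which factors as (x - 1)^4. The eigenvalues (with algebraic multiplicities) are λ = 1 with multiplicity 4.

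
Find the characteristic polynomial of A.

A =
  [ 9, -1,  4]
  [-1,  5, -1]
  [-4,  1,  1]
x^3 - 15*x^2 + 75*x - 125

Expanding det(x·I − A) (e.g. by cofactor expansion or by noting that A is similar to its Jordan form J, which has the same characteristic polynomial as A) gives
  χ_A(x) = x^3 - 15*x^2 + 75*x - 125
which factors as (x - 5)^3. The eigenvalues (with algebraic multiplicities) are λ = 5 with multiplicity 3.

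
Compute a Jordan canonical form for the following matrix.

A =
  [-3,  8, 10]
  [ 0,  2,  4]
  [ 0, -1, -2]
J_1(-3) ⊕ J_2(0)

The characteristic polynomial is
  det(x·I − A) = x^3 + 3*x^2 = x^2*(x + 3)

Eigenvalues and multiplicities (the geometric multiplicity of λ is n − rank(A − λI), which equals the number of Jordan blocks for λ):
  λ = -3: algebraic multiplicity = 1, geometric multiplicity = 1
  λ = 0: algebraic multiplicity = 2, geometric multiplicity = 1

Determining the block sizes for each eigenvalue:
  λ = -3: one block (gm = 1), so the single block has size am = 1 → block sizes [1]
  λ = 0: one block (gm = 1), so the single block has size am = 2 → block sizes [2]

Assembling the blocks gives a Jordan form
J =
  [-3, 0, 0]
  [ 0, 0, 1]
  [ 0, 0, 0]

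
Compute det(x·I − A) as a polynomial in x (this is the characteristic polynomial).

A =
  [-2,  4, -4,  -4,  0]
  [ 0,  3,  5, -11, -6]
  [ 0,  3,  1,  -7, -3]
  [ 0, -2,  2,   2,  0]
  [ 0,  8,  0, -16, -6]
x^5 + 2*x^4

Expanding det(x·I − A) (e.g. by cofactor expansion or by noting that A is similar to its Jordan form J, which has the same characteristic polynomial as A) gives
  χ_A(x) = x^5 + 2*x^4
which factors as x^4*(x + 2). The eigenvalues (with algebraic multiplicities) are λ = -2 with multiplicity 1, λ = 0 with multiplicity 4.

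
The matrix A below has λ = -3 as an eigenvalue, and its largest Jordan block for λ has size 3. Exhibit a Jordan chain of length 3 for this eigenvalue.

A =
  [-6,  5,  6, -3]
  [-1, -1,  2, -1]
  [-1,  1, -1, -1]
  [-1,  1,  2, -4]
A Jordan chain for λ = -3 of length 3:
v_1 = (1, 0, 1, 1)ᵀ
v_2 = (-3, -1, -1, -1)ᵀ
v_3 = (1, 0, 0, 0)ᵀ

Let N = A − (-3)·I. We want v_3 with N^3 v_3 = 0 but N^2 v_3 ≠ 0; then v_{j-1} := N · v_j for j = 3, …, 2.

Pick v_3 = (1, 0, 0, 0)ᵀ.
Then v_2 = N · v_3 = (-3, -1, -1, -1)ᵀ.
Then v_1 = N · v_2 = (1, 0, 1, 1)ᵀ.

Sanity check: (A − (-3)·I) v_1 = (0, 0, 0, 0)ᵀ = 0. ✓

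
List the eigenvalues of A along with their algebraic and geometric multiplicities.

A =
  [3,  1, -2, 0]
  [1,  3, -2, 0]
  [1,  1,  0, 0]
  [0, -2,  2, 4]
λ = 2: alg = 3, geom = 2; λ = 4: alg = 1, geom = 1

Step 1 — factor the characteristic polynomial to read off the algebraic multiplicities:
  χ_A(x) = (x - 4)*(x - 2)^3

Step 2 — compute geometric multiplicities via the rank-nullity identity g(λ) = n − rank(A − λI):
  rank(A − (2)·I) = 2, so dim ker(A − (2)·I) = n − 2 = 2
  rank(A − (4)·I) = 3, so dim ker(A − (4)·I) = n − 3 = 1

Summary:
  λ = 2: algebraic multiplicity = 3, geometric multiplicity = 2
  λ = 4: algebraic multiplicity = 1, geometric multiplicity = 1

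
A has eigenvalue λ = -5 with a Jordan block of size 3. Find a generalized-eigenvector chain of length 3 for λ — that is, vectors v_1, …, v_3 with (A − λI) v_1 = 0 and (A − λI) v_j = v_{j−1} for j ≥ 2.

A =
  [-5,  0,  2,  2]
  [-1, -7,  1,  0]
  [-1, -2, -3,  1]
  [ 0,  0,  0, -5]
A Jordan chain for λ = -5 of length 3:
v_1 = (-2, 1, 0, 0)ᵀ
v_2 = (0, -1, -1, 0)ᵀ
v_3 = (1, 0, 0, 0)ᵀ

Let N = A − (-5)·I. We want v_3 with N^3 v_3 = 0 but N^2 v_3 ≠ 0; then v_{j-1} := N · v_j for j = 3, …, 2.

Pick v_3 = (1, 0, 0, 0)ᵀ.
Then v_2 = N · v_3 = (0, -1, -1, 0)ᵀ.
Then v_1 = N · v_2 = (-2, 1, 0, 0)ᵀ.

Sanity check: (A − (-5)·I) v_1 = (0, 0, 0, 0)ᵀ = 0. ✓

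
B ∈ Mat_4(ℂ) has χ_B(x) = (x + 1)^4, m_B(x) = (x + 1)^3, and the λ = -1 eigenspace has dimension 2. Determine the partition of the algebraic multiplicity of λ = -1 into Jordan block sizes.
Block sizes for λ = -1: [3, 1]

Step 1 — from the characteristic polynomial, algebraic multiplicity of λ = -1 is 4. From dim ker(B − (-1)·I) = 2, there are exactly 2 Jordan blocks for λ = -1.
Step 2 — from the minimal polynomial, the factor (x + 1)^3 tells us the largest block for λ = -1 has size 3.
Step 3 — with total size 4, 2 blocks, and largest block 3, the block sizes (in nonincreasing order) are [3, 1].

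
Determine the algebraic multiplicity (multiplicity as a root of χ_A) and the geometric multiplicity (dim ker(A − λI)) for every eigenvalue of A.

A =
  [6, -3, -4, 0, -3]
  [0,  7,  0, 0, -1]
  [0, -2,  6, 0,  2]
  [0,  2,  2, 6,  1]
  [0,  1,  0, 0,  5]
λ = 6: alg = 5, geom = 3

Step 1 — factor the characteristic polynomial to read off the algebraic multiplicities:
  χ_A(x) = (x - 6)^5

Step 2 — compute geometric multiplicities via the rank-nullity identity g(λ) = n − rank(A − λI):
  rank(A − (6)·I) = 2, so dim ker(A − (6)·I) = n − 2 = 3

Summary:
  λ = 6: algebraic multiplicity = 5, geometric multiplicity = 3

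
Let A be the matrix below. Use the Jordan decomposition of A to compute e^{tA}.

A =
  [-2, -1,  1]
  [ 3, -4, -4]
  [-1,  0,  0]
e^{tA} =
  [-2*t^2*exp(-2*t) + exp(-2*t), t^2*exp(-2*t) - t*exp(-2*t), 3*t^2*exp(-2*t) + t*exp(-2*t)]
  [-t^2*exp(-2*t) + 3*t*exp(-2*t), t^2*exp(-2*t)/2 - 2*t*exp(-2*t) + exp(-2*t), 3*t^2*exp(-2*t)/2 - 4*t*exp(-2*t)]
  [-t^2*exp(-2*t) - t*exp(-2*t), t^2*exp(-2*t)/2, 3*t^2*exp(-2*t)/2 + 2*t*exp(-2*t) + exp(-2*t)]

Strategy: write A = P · J · P⁻¹ where J is a Jordan canonical form, so e^{tA} = P · e^{tJ} · P⁻¹, and e^{tJ} can be computed block-by-block.

A has Jordan form
J =
  [-2,  1,  0]
  [ 0, -2,  1]
  [ 0,  0, -2]
(up to reordering of blocks).

Per-block formulas:
  For a 3×3 Jordan block J_3(-2): exp(t · J_3(-2)) = e^(-2t)·(I + t·N + (t^2/2)·N^2), where N is the 3×3 nilpotent shift.

After assembling e^{tJ} and conjugating by P, we get:

e^{tA} =
  [-2*t^2*exp(-2*t) + exp(-2*t), t^2*exp(-2*t) - t*exp(-2*t), 3*t^2*exp(-2*t) + t*exp(-2*t)]
  [-t^2*exp(-2*t) + 3*t*exp(-2*t), t^2*exp(-2*t)/2 - 2*t*exp(-2*t) + exp(-2*t), 3*t^2*exp(-2*t)/2 - 4*t*exp(-2*t)]
  [-t^2*exp(-2*t) - t*exp(-2*t), t^2*exp(-2*t)/2, 3*t^2*exp(-2*t)/2 + 2*t*exp(-2*t) + exp(-2*t)]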